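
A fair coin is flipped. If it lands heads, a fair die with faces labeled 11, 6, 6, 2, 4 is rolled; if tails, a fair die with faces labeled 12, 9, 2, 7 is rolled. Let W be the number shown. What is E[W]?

133/20

E[W | heads] = (11+6+6+2+4)/5 = 29/5.
E[W | tails] = (12+9+2+7)/4 = 15/2.
E[W] = (1/2)·(29/5) + (1/2)·(15/2) = 133/20.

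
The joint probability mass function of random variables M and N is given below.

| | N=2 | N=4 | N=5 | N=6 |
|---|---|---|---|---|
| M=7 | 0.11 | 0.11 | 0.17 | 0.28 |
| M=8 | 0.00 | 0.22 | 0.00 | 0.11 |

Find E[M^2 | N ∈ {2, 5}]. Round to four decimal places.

P(N ∈ {2, 5}) = 0.28.
Σ M^2·P over the event = 49·(0.11) + 49·(0.17) = 13.72.
E[M^2 | N ∈ {2, 5}] = (13.72) / (0.28) = 49.0000.

49.0000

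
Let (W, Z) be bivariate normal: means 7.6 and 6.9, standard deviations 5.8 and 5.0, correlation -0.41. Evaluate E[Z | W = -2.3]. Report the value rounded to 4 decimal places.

10.3991

For a bivariate normal, E[Z | W=x] = μ_Z + ρ·(σ_Z/σ_W)·(x − μ_W).
E[Z | W=-2.3] = 6.9 + (-0.41)·(5.0/5.8)·(-2.3 − (7.6)) = 6.9 + (-0.353448)·(-9.9) = 10.3991.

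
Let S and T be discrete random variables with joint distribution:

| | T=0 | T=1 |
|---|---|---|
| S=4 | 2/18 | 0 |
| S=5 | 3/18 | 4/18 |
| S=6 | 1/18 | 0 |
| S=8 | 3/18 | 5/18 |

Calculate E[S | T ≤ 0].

53/9

P(T ≤ 0) = 1/2.
Σ S·P over the event = 4·(2/18) + 5·(3/18) + 6·(1/18) + 8·(3/18) = 53/18.
E[S | T ≤ 0] = (53/18) / (1/2) = 53/9.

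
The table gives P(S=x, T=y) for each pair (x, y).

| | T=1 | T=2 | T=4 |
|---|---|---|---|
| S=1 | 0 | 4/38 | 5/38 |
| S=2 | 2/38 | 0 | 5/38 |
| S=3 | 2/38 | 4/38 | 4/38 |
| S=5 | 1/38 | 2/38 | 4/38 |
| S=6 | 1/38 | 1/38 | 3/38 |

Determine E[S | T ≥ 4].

65/21

P(T ≥ 4) = 21/38.
Σ S·P over the event = 1·(5/38) + 2·(5/38) + 3·(4/38) + 5·(4/38) + 6·(3/38) = 65/38.
E[S | T ≥ 4] = (65/38) / (21/38) = 65/21.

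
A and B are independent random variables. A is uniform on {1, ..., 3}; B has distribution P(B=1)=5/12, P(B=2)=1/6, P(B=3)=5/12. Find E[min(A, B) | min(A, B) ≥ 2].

P(min(A, B) ≥ 2) = 7/18.
Summing min(A,B)·P(x,y) over outcomes with min(A, B) ≥ 2 gives 11/12.
E[min(A, B) | min(A, B) ≥ 2] = (11/12) / (7/18) = 33/14.

33/14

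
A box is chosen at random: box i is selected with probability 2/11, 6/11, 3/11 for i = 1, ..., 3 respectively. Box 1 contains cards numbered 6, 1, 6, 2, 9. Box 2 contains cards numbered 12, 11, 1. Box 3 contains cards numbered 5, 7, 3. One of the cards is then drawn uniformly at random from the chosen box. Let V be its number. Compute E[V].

33/5

E[V | box 1] = (6+1+6+2+9)/5 = 24/5.
E[V | box 2] = (12+11+1)/3 = 8.
E[V | box 3] = (5+7+3)/3 = 5.
By the law of total expectation,
E[V] = (2/11)·(24/5) + (6/11)·(8) + (3/11)·(5) = 33/5.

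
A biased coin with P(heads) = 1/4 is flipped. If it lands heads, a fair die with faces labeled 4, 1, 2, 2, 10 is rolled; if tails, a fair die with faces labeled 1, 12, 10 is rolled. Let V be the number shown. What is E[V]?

E[V | heads] = (4+1+2+2+10)/5 = 19/5.
E[V | tails] = (1+12+10)/3 = 23/3.
By the law of total expectation,
E[V] = (1/4)·(19/5) + (3/4)·(23/3) = 67/10.

67/10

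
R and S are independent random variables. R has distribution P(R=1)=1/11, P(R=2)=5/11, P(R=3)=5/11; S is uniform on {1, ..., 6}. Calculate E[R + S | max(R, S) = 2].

P(max(R, S) = 2) = 1/6.
Summing (R+S)·P(x,y) over outcomes with max(R, S) = 2 gives 19/33.
E[R + S | max(R, S) = 2] = (19/33) / (1/6) = 38/11.

38/11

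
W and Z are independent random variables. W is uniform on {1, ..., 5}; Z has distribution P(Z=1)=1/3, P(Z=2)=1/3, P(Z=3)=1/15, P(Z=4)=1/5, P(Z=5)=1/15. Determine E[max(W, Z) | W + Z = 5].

P(W + Z = 5) = 14/75.
Summing max(W,Z)·P(x,y) over outcomes with W + Z = 5 gives 2/3.
E[max(W, Z) | W + Z = 5] = (2/3) / (14/75) = 25/7.

25/7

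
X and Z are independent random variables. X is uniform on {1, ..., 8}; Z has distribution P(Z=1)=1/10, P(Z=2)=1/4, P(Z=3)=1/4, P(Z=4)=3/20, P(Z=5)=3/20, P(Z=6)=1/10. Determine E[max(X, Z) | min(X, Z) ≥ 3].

151/26

P(min(X, Z) ≥ 3) = 39/80.
Summing max(X,Z)·P(x,y) over outcomes with min(X, Z) ≥ 3 gives 453/160.
E[max(X, Z) | min(X, Z) ≥ 3] = (453/160) / (39/80) = 151/26.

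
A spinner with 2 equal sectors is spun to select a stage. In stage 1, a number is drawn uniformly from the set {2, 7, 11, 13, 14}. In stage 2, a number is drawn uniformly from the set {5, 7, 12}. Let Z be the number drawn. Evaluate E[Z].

E[Z | stage 1] = (2+7+11+13+14)/5 = 47/5.
E[Z | stage 2] = (5+7+12)/3 = 8.
By the law of total expectation,
E[Z] = (1/2)·(47/5) + (1/2)·(8) = 87/10.

87/10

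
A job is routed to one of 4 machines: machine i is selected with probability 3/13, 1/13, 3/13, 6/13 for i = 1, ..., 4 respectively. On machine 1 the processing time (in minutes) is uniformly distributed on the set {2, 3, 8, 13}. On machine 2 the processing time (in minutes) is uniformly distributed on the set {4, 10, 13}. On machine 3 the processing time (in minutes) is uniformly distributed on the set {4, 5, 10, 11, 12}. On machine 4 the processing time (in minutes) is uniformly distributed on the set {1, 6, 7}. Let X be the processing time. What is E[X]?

E[X | machine 1] = (2+3+8+13)/4 = 13/2.
E[X | machine 2] = (4+10+13)/3 = 9.
E[X | machine 3] = (4+5+10+11+12)/5 = 42/5.
E[X | machine 4] = (1+6+7)/3 = 14/3.
E[X] = (3/13)·(13/2) + (1/13)·(9) + (3/13)·(42/5) + (6/13)·(14/3) = 817/130.

817/130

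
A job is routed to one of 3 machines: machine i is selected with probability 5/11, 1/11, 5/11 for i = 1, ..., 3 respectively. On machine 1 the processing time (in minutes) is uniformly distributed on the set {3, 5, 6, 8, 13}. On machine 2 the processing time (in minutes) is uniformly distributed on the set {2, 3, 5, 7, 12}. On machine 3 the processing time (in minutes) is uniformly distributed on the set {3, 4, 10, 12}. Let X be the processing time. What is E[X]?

E[X | machine 1] = (3+5+6+8+13)/5 = 7.
E[X | machine 2] = (2+3+5+7+12)/5 = 29/5.
E[X | machine 3] = (3+4+10+12)/4 = 29/4.
By the law of total expectation,
E[X] = (5/11)·(7) + (1/11)·(29/5) + (5/11)·(29/4) = 1541/220.

1541/220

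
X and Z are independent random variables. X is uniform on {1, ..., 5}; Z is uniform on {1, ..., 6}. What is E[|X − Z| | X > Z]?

P(X > Z) = 1/3.
Summing |X−Z|·P(x,y) over outcomes with X > Z gives 2/3.
E[|X − Z| | X > Z] = (2/3) / (1/3) = 2.

2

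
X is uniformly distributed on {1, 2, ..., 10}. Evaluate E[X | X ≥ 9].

19/2

Given X ≥ 9, X is equally likely to be any of {9, 10}.
E[X | X ≥ 9] = (9 + 10) / 2 = 19/2.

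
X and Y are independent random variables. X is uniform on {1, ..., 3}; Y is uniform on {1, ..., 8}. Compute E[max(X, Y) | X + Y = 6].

4

Outcomes with X + Y = 6: (1,5), (2,4), (3,3), each with probability 1/24.
E[max(X, Y) | X + Y = 6] = (5 + 4 + 3) / 3 = 4.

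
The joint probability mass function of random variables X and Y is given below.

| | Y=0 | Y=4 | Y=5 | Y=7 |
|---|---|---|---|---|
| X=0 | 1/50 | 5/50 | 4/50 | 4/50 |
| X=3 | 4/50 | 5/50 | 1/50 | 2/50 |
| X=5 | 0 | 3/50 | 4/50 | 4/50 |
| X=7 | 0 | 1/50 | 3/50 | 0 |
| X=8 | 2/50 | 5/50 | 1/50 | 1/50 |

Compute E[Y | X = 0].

P(X = 0) = 7/25.
Σ Y·P over the event = 0·(1/50) + 4·(5/50) + 5·(4/50) + 7·(4/50) = 34/25.
E[Y | X = 0] = (34/25) / (7/25) = 34/7.

34/7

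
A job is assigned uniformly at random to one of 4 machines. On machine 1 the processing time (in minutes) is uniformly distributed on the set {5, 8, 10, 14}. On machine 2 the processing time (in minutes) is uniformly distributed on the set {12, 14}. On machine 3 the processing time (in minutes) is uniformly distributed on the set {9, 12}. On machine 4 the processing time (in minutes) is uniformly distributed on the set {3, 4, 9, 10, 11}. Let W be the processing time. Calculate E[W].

803/80

E[W | machine 1] = (5+8+10+14)/4 = 37/4.
E[W | machine 2] = (12+14)/2 = 13.
E[W | machine 3] = (9+12)/2 = 21/2.
E[W | machine 4] = (3+4+9+10+11)/5 = 37/5.
By the law of total expectation,
E[W] = (1/4)·(37/4) + (1/4)·(13) + (1/4)·(21/2) + (1/4)·(37/5) = 803/80.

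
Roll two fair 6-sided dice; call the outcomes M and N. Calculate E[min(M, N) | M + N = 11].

5

P(M + N = 11) = 1/18.
Summing min(M,N)·P(x,y) over outcomes with M + N = 11 gives 5/18.
E[min(M, N) | M + N = 11] = (5/18) / (1/18) = 5.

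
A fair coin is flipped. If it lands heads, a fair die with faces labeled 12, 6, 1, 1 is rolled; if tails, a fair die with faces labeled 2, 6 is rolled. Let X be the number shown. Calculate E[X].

E[X | heads] = (12+6+1+1)/4 = 5.
E[X | tails] = (2+6)/2 = 4.
E[X] = (1/2)·(5) + (1/2)·(4) = 9/2.

9/2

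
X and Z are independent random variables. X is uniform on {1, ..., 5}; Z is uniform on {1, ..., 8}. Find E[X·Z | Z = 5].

15

P(Z = 5) = 1/8.
Summing XZ·P(x,y) over outcomes with Z = 5 gives 15/8.
E[X·Z | Z = 5] = (15/8) / (1/8) = 15.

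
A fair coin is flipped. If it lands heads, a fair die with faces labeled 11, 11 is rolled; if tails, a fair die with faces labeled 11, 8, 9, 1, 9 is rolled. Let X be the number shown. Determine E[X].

93/10

E[X | heads] = (11+11)/2 = 11.
E[X | tails] = (11+8+9+1+9)/5 = 38/5.
E[X] = (1/2)·(11) + (1/2)·(38/5) = 93/10.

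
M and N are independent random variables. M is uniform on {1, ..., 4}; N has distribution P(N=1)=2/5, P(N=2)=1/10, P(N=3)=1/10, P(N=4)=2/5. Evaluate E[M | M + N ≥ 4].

P(M + N ≥ 4) = 31/40.
Summing M·P(x,y) over outcomes with M + N ≥ 4 gives 87/40.
E[M | M + N ≥ 4] = (87/40) / (31/40) = 87/31.

87/31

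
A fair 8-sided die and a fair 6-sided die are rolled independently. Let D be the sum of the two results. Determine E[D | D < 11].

P(D < 11) = 19/24.
E[D | D < 11] = (11/2) / (19/24) = 132/19.

132/19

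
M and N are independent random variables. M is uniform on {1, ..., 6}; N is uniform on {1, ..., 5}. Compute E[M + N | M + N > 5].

P(M + N > 5) = 2/3.
Summing (M+N)·P(x,y) over outcomes with M + N > 5 gives 31/6.
E[M + N | M + N > 5] = (31/6) / (2/3) = 31/4.

31/4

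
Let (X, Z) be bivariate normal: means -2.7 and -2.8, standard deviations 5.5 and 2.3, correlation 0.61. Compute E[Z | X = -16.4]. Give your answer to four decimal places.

For a bivariate normal, E[Z | X=x] = μ_Z + ρ·(σ_Z/σ_X)·(x − μ_X).
E[Z | X=-16.4] = -2.8 + (0.61)·(2.3/5.5)·(-16.4 − (-2.7)) = -2.8 + (0.25509)·(-13.7) = -6.2947.

-6.2947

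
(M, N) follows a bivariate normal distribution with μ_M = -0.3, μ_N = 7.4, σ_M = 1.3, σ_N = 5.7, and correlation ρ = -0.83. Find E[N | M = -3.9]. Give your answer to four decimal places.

The regression of N on M has slope ρ·σ_N/σ_M and passes through (μ_M, μ_N).
E[N | M=-3.9] = 7.4 + (-0.83)·(5.7/1.3)·(-3.9 − (-0.3)) = 7.4 + (-3.63923)·(-3.6) = 20.5012.

20.5012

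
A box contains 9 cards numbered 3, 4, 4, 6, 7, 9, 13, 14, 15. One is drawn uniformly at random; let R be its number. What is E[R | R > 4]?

P(R > 4) = 2/3.
Σ over the event: 6·1/9 + 7·1/9 + 9·1/9 + 13·1/9 + 14·1/9 + 15·1/9 = 64/9.
E[R | R > 4] = (64/9) / (2/3) = 32/3.

32/3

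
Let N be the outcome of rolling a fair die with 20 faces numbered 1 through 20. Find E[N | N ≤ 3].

Given N ≤ 3, N is equally likely to be any of {1, 2, 3}.
E[N | N ≤ 3] = (1 + 2 + 3) / 3 = 2.

2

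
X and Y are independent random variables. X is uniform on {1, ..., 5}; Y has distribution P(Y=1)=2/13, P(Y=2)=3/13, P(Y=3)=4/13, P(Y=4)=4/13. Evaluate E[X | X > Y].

P(X > Y) = 29/65.
Summing X·P(x,y) over outcomes with X > Y gives 24/13.
E[X | X > Y] = (24/13) / (29/65) = 120/29.

120/29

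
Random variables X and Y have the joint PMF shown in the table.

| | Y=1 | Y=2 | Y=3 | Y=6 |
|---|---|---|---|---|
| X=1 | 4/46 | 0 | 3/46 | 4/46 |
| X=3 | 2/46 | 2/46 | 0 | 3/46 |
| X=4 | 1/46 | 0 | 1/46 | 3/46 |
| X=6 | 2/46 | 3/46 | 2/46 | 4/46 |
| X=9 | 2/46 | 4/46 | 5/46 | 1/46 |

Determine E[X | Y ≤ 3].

P(Y ≤ 3) = 31/46.
Summing X·P(X=x,Y=y) over the conditioning event gives 84/23.
E[X | Y ≤ 3] = (84/23) / (31/46) = 168/31.

168/31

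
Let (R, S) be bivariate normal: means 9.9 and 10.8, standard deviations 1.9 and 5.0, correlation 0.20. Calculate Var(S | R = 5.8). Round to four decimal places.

The conditional variance in a bivariate normal is σ_S²(1 − ρ²), independent of x.
Var(S | R=5.8) = (5.0)²·(1 − (0.20)²) = 25·0.96 = 24.0000.

24.0000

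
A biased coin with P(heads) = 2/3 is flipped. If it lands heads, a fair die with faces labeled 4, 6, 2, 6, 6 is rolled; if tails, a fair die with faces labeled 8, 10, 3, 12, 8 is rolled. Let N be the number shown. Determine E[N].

89/15

E[N | heads] = (4+6+2+6+6)/5 = 24/5.
E[N | tails] = (8+10+3+12+8)/5 = 41/5.
E[N] = (2/3)·(24/5) + (1/3)·(41/5) = 89/15.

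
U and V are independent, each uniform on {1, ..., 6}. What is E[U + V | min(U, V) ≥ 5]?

11

Outcomes with min(U, V) ≥ 5: (5,5), (5,6), (6,5), (6,6), each with probability 1/36.
E[U + V | min(U, V) ≥ 5] = (10 + 11 + 11 + 12) / 4 = 11.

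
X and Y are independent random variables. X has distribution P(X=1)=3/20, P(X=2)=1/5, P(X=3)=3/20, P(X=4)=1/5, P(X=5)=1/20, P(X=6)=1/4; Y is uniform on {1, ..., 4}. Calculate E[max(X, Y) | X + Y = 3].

P(X + Y = 3) = 7/80.
Summing max(X,Y)·P(x,y) over outcomes with X + Y = 3 gives 7/40.
E[max(X, Y) | X + Y = 3] = (7/40) / (7/80) = 2.

2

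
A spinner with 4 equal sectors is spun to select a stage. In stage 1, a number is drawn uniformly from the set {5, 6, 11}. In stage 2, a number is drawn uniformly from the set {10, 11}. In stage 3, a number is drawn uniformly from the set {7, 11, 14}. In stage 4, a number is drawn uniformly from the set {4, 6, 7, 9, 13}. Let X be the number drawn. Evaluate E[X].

363/40

E[X | stage 1] = (5+6+11)/3 = 22/3.
E[X | stage 2] = (10+11)/2 = 21/2.
E[X | stage 3] = (7+11+14)/3 = 32/3.
E[X | stage 4] = (4+6+7+9+13)/5 = 39/5.
By the law of total expectation,
E[X] = (1/4)·(22/3) + (1/4)·(21/2) + (1/4)·(32/3) + (1/4)·(39/5) = 363/40.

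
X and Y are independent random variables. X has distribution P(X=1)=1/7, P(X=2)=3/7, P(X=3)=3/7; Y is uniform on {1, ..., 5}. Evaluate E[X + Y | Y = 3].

P(Y = 3) = 1/5.
Summing (X+Y)·P(x,y) over outcomes with Y = 3 gives 37/35.
E[X + Y | Y = 3] = (37/35) / (1/5) = 37/7.

37/7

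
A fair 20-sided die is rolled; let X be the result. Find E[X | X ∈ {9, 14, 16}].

P(X ∈ {9, 14, 16}) = 3/20.
Σ over the event: 9·1/20 + 14·1/20 + 16·1/20 = 39/20.
E[X | X ∈ {9, 14, 16}] = (39/20) / (3/20) = 13.

13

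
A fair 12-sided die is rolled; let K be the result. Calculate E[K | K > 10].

Given K > 10, K is equally likely to be any of {11, 12}.
E[K | K > 10] = (11 + 12) / 2 = 23/2.

23/2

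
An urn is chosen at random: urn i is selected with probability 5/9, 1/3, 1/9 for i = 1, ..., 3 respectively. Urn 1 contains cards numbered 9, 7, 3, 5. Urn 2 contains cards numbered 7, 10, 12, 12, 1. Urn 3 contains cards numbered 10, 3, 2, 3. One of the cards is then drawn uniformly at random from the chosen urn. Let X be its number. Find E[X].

199/30

E[X | urn 1] = (9+7+3+5)/4 = 6.
E[X | urn 2] = (7+10+12+12+1)/5 = 42/5.
E[X | urn 3] = (10+3+2+3)/4 = 9/2.
E[X] = (5/9)·(6) + (1/3)·(42/5) + (1/9)·(9/2) = 199/30.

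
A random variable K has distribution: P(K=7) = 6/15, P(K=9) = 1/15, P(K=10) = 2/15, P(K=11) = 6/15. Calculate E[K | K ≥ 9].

95/9

P(K ≥ 9) = 3/5.
Σ over the event: 9·1/15 + 10·2/15 + 11·2/5 = 19/3.
E[K | K ≥ 9] = (19/3) / (3/5) = 95/9.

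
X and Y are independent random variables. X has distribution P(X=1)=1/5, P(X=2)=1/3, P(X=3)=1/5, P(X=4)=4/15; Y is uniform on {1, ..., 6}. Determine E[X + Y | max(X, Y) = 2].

44/13

P(max(X, Y) = 2) = 13/90.
Summing (X+Y)·P(x,y) over outcomes with max(X, Y) = 2 gives 22/45.
E[X + Y | max(X, Y) = 2] = (22/45) / (13/90) = 44/13.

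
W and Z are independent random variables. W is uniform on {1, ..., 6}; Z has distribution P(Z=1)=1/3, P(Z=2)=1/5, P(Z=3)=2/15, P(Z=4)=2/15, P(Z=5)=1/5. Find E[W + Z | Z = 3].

P(Z = 3) = 2/15.
Summing (W+Z)·P(x,y) over outcomes with Z = 3 gives 13/15.
E[W + Z | Z = 3] = (13/15) / (2/15) = 13/2.

13/2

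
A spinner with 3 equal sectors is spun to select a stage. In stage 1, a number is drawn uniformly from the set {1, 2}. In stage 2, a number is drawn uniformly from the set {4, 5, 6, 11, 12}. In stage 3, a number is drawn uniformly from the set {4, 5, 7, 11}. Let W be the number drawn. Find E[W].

317/60

E[W | stage 1] = (1+2)/2 = 3/2.
E[W | stage 2] = (4+5+6+11+12)/5 = 38/5.
E[W | stage 3] = (4+5+7+11)/4 = 27/4.
By the law of total expectation,
E[W] = (1/3)·(3/2) + (1/3)·(38/5) + (1/3)·(27/4) = 317/60.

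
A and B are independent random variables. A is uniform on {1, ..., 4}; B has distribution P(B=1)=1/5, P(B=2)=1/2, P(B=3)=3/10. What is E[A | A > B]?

65/19

P(A > B) = 19/40.
Summing A·P(x,y) over outcomes with A > B gives 13/8.
E[A | A > B] = (13/8) / (19/40) = 65/19.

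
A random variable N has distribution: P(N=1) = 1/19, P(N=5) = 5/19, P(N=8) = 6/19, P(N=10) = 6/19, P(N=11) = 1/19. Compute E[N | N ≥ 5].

8

P(N ≥ 5) = 18/19.
Σ over the event: 5·5/19 + 8·6/19 + 10·6/19 + 11·1/19 = 144/19.
E[N | N ≥ 5] = (144/19) / (18/19) = 8.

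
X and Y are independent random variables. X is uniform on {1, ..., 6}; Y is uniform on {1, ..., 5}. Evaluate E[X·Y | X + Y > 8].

137/6

P(X + Y > 8) = 1/5.
Summing XY·P(x,y) over outcomes with X + Y > 8 gives 137/30.
E[X·Y | X + Y > 8] = (137/30) / (1/5) = 137/6.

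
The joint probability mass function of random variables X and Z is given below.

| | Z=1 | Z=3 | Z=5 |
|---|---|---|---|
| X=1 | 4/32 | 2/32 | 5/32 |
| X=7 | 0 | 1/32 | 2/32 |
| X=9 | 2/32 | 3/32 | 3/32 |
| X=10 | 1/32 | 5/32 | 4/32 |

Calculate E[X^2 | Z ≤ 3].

P(Z ≤ 3) = 9/16.
Summing X^2·P(X=x,Z=y) over the conditioning event gives 265/8.
E[X^2 | Z ≤ 3] = (265/8) / (9/16) = 530/9.

530/9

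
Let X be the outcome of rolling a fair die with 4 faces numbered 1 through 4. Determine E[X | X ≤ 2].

Given X ≤ 2, X is equally likely to be any of {1, 2}.
E[X | X ≤ 2] = (1 + 2) / 2 = 3/2.

3/2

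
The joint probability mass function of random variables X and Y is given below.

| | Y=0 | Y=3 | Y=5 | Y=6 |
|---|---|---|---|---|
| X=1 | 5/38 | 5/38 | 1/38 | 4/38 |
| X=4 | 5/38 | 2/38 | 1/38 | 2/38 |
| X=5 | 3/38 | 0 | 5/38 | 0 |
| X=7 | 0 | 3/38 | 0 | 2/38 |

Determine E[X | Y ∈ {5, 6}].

56/15

P(Y ∈ {5, 6}) = 15/38.
Σ X·P over the event = 1·(1/38) + 1·(4/38) + 4·(1/38) + 4·(2/38) + 5·(5/38) + 7·(2/38) = 28/19.
E[X | Y ∈ {5, 6}] = (28/19) / (15/38) = 56/15.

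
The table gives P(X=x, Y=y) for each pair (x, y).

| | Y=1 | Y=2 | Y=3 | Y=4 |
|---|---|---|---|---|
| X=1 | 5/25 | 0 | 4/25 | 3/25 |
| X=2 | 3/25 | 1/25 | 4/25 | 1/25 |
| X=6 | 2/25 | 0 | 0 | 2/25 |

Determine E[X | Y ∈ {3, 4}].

P(Y ∈ {3, 4}) = 14/25.
Σ X·P over the event = 1·(4/25) + 1·(3/25) + 2·(4/25) + 2·(1/25) + 6·(2/25) = 29/25.
E[X | Y ∈ {3, 4}] = (29/25) / (14/25) = 29/14.

29/14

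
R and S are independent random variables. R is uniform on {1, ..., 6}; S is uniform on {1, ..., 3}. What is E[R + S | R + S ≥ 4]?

91/15

P(R + S ≥ 4) = 5/6.
Summing (R+S)·P(x,y) over outcomes with R + S ≥ 4 gives 91/18.
E[R + S | R + S ≥ 4] = (91/18) / (5/6) = 91/15.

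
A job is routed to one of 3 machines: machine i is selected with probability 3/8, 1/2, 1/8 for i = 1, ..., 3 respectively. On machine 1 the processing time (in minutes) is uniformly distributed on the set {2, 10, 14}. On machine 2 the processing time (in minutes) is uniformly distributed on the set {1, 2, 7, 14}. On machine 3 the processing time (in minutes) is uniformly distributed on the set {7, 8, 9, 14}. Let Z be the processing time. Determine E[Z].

119/16

E[Z | machine 1] = (2+10+14)/3 = 26/3.
E[Z | machine 2] = (1+2+7+14)/4 = 6.
E[Z | machine 3] = (7+8+9+14)/4 = 19/2.
By the law of total expectation,
E[Z] = (3/8)·(26/3) + (1/2)·(6) + (1/8)·(19/2) = 119/16.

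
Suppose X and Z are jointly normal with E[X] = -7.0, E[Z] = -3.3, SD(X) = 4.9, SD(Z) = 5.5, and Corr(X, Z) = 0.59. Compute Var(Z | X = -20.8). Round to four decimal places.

19.7200

Var(Z | X=x) = (1 − ρ²)·σ_Z².
Var(Z | X=-20.8) = (5.5)²·(1 − (0.59)²) = 30.25·0.6519 = 19.7200.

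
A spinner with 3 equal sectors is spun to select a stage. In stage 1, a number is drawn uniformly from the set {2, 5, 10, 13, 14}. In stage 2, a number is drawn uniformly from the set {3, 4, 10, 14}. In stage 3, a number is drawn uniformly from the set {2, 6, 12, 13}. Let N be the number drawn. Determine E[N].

124/15

E[N | stage 1] = (2+5+10+13+14)/5 = 44/5.
E[N | stage 2] = (3+4+10+14)/4 = 31/4.
E[N | stage 3] = (2+6+12+13)/4 = 33/4.
By the law of total expectation,
E[N] = (1/3)·(44/5) + (1/3)·(31/4) + (1/3)·(33/4) = 124/15.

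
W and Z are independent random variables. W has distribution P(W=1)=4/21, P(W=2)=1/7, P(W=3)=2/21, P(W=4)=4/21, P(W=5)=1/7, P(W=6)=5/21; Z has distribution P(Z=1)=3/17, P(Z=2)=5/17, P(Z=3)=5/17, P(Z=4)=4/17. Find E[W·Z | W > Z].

2524/213

P(W > Z) = 71/119.
Summing WZ·P(x,y) over outcomes with W > Z gives 2524/357.
E[W·Z | W > Z] = (2524/357) / (71/119) = 2524/213.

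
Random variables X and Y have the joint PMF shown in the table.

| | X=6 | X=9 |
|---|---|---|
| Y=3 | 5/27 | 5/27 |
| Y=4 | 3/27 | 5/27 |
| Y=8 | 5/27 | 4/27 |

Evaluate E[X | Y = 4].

63/8

P(Y = 4) = 8/27.
Σ X·P over the event = 6·(3/27) + 9·(5/27) = 7/3.
E[X | Y = 4] = (7/3) / (8/27) = 63/8.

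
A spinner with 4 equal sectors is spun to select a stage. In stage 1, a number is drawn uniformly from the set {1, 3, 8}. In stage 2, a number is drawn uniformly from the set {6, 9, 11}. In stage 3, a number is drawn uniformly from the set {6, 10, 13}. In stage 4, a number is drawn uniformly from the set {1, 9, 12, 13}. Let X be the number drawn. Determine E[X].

373/48

E[X | stage 1] = (1+3+8)/3 = 4.
E[X | stage 2] = (6+9+11)/3 = 26/3.
E[X | stage 3] = (6+10+13)/3 = 29/3.
E[X | stage 4] = (1+9+12+13)/4 = 35/4.
E[X] = (1/4)·(4) + (1/4)·(26/3) + (1/4)·(29/3) + (1/4)·(35/4) = 373/48.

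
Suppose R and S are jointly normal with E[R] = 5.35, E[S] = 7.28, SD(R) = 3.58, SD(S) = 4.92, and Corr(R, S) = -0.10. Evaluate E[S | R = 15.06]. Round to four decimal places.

E[S | R=x] = μ_S + ρ(σ_S/σ_R)(x − μ_R) for jointly normal variables.
E[S | R=15.06] = 7.28 + (-0.10)·(4.92/3.58)·(15.06 − (5.35)) = 7.28 + (-0.13743)·(9.71) = 5.9456.

5.9456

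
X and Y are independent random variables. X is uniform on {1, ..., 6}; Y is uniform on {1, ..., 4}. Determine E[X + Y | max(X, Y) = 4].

Outcomes with max(X, Y) = 4: (1,4), (2,4), (3,4), (4,1), (4,2), (4,3), (4,4), each with probability 1/24.
E[X + Y | max(X, Y) = 4] = (5 + 6 + 7 + 5 + 6 + 7 + 8) / 7 = 44/7.

44/7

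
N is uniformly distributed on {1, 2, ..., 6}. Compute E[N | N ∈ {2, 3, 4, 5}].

P(N ∈ {2, 3, 4, 5}) = 2/3.
Σ over the event: 2·1/6 + 3·1/6 + 4·1/6 + 5·1/6 = 7/3.
E[N | N ∈ {2, 3, 4, 5}] = (7/3) / (2/3) = 7/2.

7/2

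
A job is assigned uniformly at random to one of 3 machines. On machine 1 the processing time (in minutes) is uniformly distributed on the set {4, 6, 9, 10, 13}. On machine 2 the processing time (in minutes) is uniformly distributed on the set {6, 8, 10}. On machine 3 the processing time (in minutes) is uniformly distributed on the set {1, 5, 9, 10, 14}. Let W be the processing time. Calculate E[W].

E[W | machine 1] = (4+6+9+10+13)/5 = 42/5.
E[W | machine 2] = (6+8+10)/3 = 8.
E[W | machine 3] = (1+5+9+10+14)/5 = 39/5.
E[W] = (1/3)·(42/5) + (1/3)·(8) + (1/3)·(39/5) = 121/15.

121/15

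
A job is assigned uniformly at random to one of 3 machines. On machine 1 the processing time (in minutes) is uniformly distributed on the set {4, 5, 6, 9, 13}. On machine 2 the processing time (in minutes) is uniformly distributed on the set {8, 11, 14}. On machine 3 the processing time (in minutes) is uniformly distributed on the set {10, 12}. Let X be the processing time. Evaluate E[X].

49/5

E[X | machine 1] = (4+5+6+9+13)/5 = 37/5.
E[X | machine 2] = (8+11+14)/3 = 11.
E[X | machine 3] = (10+12)/2 = 11.
By the law of total expectation,
E[X] = (1/3)·(37/5) + (1/3)·(11) + (1/3)·(11) = 49/5.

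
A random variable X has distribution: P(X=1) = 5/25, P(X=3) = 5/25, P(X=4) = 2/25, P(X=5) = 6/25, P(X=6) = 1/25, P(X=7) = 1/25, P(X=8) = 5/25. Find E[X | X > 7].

P(X > 7) = 1/5.
Σ over the event: 8·1/5 = 8/5.
E[X | X > 7] = (8/5) / (1/5) = 8.

8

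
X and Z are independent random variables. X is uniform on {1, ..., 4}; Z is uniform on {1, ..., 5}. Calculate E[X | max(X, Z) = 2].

5/3

P(max(X, Z) = 2) = 3/20.
Summing X·P(x,y) over outcomes with max(X, Z) = 2 gives 1/4.
E[X | max(X, Z) = 2] = (1/4) / (3/20) = 5/3.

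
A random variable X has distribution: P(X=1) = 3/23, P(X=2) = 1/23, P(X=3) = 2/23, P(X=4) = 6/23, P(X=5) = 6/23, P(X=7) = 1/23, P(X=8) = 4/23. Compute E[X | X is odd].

P(X is odd) = 12/23.
Σ over the event: 1·3/23 + 3·2/23 + 5·6/23 + 7·1/23 = 2.
E[X | X is odd] = (2) / (12/23) = 23/6.

23/6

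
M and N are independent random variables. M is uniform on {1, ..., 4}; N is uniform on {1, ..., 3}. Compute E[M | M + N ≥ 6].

11/3

Outcomes with M + N ≥ 6: (3,3), (4,2), (4,3), each with probability 1/12.
E[M | M + N ≥ 6] = (3 + 4 + 4) / 3 = 11/3.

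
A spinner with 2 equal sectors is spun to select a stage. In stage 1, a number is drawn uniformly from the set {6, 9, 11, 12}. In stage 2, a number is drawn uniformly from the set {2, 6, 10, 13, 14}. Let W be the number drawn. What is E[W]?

E[W | stage 1] = (6+9+11+12)/4 = 19/2.
E[W | stage 2] = (2+6+10+13+14)/5 = 9.
E[W] = (1/2)·(19/2) + (1/2)·(9) = 37/4.

37/4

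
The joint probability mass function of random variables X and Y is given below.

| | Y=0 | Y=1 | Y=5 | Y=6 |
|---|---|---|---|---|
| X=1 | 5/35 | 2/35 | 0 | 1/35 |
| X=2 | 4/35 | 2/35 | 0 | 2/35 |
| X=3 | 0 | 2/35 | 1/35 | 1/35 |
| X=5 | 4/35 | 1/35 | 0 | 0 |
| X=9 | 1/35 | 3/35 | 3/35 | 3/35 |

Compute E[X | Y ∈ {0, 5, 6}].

P(Y ∈ {0, 5, 6}) = 5/7.
Summing X·P(X=x,Y=y) over the conditioning event gives 107/35.
E[X | Y ∈ {0, 5, 6}] = (107/35) / (5/7) = 107/25.

107/25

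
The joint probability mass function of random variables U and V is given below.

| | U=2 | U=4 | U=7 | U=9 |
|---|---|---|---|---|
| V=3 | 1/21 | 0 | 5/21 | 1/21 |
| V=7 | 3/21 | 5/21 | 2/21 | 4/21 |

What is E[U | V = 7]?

P(V = 7) = 2/3.
Σ U·P over the event = 2·(3/21) + 4·(5/21) + 7·(2/21) + 9·(4/21) = 76/21.
E[U | V = 7] = (76/21) / (2/3) = 38/7.

38/7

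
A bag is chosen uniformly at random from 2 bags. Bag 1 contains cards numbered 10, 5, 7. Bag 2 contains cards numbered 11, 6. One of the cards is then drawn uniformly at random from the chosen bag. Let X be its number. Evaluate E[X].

E[X | bag 1] = (10+5+7)/3 = 22/3.
E[X | bag 2] = (11+6)/2 = 17/2.
By the law of total expectation,
E[X] = (1/2)·(22/3) + (1/2)·(17/2) = 95/12.

95/12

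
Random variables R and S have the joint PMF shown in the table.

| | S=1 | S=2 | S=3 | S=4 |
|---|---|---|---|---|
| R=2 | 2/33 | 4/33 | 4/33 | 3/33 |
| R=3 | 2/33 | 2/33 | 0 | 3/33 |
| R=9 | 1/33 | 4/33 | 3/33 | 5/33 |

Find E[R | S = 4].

60/11

P(S = 4) = 1/3.
Σ R·P over the event = 2·(3/33) + 3·(3/33) + 9·(5/33) = 20/11.
E[R | S = 4] = (20/11) / (1/3) = 60/11.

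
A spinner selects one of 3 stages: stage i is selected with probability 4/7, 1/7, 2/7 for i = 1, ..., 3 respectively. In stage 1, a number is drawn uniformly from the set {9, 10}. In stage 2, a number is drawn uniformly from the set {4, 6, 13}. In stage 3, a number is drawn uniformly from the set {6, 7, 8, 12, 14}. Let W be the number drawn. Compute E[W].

E[W | stage 1] = (9+10)/2 = 19/2.
E[W | stage 2] = (4+6+13)/3 = 23/3.
E[W | stage 3] = (6+7+8+12+14)/5 = 47/5.
By the law of total expectation,
E[W] = (4/7)·(19/2) + (1/7)·(23/3) + (2/7)·(47/5) = 967/105.

967/105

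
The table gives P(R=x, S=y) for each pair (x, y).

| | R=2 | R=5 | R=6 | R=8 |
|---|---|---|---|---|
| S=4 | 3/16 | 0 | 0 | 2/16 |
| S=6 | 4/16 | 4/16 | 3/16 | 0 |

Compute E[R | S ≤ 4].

P(S ≤ 4) = 5/16.
Summing R·P(R=x,S=y) over the conditioning event gives 11/8.
E[R | S ≤ 4] = (11/8) / (5/16) = 22/5.

22/5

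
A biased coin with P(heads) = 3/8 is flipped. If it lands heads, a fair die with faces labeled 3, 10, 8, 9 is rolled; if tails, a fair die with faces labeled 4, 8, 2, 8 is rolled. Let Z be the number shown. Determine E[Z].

25/4

E[Z | heads] = (3+10+8+9)/4 = 15/2.
E[Z | tails] = (4+8+2+8)/4 = 11/2.
E[Z] = (3/8)·(15/2) + (5/8)·(11/2) = 25/4.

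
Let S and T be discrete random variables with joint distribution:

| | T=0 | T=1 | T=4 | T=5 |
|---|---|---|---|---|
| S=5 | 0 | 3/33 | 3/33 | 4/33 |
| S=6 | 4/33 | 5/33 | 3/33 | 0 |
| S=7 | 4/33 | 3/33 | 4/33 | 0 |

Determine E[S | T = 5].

5

P(T = 5) = 4/33.
Summing S·P(S=x,T=y) over the conditioning event gives 20/33.
E[S | T = 5] = (20/33) / (4/33) = 5.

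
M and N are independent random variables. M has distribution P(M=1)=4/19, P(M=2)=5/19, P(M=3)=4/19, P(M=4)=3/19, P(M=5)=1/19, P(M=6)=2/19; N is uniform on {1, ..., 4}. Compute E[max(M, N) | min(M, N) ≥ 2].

172/45

P(min(M, N) ≥ 2) = 45/76.
Summing max(M,N)·P(x,y) over outcomes with min(M, N) ≥ 2 gives 43/19.
E[max(M, N) | min(M, N) ≥ 2] = (43/19) / (45/76) = 172/45.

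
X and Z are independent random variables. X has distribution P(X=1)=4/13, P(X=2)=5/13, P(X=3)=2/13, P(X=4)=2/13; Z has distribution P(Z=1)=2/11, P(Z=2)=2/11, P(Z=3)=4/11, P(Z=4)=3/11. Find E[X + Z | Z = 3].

P(Z = 3) = 4/11.
Summing (X+Z)·P(x,y) over outcomes with Z = 3 gives 268/143.
E[X + Z | Z = 3] = (268/143) / (4/11) = 67/13.

67/13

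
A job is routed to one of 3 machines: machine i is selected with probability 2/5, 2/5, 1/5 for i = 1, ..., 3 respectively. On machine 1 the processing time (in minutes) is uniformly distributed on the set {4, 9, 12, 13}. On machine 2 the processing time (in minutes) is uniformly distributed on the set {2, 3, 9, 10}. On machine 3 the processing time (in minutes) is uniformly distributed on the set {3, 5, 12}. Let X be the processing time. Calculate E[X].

E[X | machine 1] = (4+9+12+13)/4 = 19/2.
E[X | machine 2] = (2+3+9+10)/4 = 6.
E[X | machine 3] = (3+5+12)/3 = 20/3.
By the law of total expectation,
E[X] = (2/5)·(19/2) + (2/5)·(6) + (1/5)·(20/3) = 113/15.

113/15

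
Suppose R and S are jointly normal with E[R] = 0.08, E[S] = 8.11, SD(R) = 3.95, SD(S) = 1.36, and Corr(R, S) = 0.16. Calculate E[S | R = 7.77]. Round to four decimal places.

For a bivariate normal, E[S | R=x] = μ_S + ρ·(σ_S/σ_R)·(x − μ_R).
E[S | R=7.77] = 8.11 + (0.16)·(1.36/3.95)·(7.77 − (0.08)) = 8.11 + (0.055089)·(7.69) = 8.5336.

8.5336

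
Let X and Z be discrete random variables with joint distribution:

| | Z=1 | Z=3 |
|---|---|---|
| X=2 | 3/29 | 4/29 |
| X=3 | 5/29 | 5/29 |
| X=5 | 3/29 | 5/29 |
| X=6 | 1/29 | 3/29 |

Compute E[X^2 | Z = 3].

P(Z = 3) = 17/29.
Σ X^2·P over the event = 4·(4/29) + 9·(5/29) + 25·(5/29) + 36·(3/29) = 294/29.
E[X^2 | Z = 3] = (294/29) / (17/29) = 294/17.

294/17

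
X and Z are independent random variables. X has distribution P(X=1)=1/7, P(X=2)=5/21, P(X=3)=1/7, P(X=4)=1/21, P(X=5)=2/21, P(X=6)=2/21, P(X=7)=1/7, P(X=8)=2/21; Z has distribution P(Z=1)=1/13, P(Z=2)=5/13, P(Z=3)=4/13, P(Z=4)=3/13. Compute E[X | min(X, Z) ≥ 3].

P(min(X, Z) ≥ 3) = 1/3.
Summing X·P(x,y) over outcomes with min(X, Z) ≥ 3 gives 24/13.
E[X | min(X, Z) ≥ 3] = (24/13) / (1/3) = 72/13.

72/13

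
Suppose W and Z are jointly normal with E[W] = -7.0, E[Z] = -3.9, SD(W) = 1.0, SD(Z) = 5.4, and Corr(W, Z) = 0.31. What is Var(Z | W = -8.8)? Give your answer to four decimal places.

The conditional variance in a bivariate normal is σ_Z²(1 − ρ²), independent of x.
Var(Z | W=-8.8) = (5.4)²·(1 − (0.31)²) = 29.16·0.9039 = 26.3577.

26.3577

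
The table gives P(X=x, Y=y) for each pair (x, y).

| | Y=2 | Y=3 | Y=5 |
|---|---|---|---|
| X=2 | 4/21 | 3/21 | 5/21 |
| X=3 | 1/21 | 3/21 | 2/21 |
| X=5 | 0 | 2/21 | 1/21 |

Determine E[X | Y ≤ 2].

P(Y ≤ 2) = 5/21.
Σ X·P over the event = 2·(4/21) + 3·(1/21) = 11/21.
E[X | Y ≤ 2] = (11/21) / (5/21) = 11/5.

11/5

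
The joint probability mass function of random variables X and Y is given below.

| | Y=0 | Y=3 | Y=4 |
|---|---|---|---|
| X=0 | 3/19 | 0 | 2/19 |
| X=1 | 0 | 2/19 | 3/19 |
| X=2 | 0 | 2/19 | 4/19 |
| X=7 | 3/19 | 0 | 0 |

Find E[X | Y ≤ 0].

7/2

P(Y ≤ 0) = 6/19.
Σ X·P over the event = 0·(3/19) + 7·(3/19) = 21/19.
E[X | Y ≤ 0] = (21/19) / (6/19) = 7/2.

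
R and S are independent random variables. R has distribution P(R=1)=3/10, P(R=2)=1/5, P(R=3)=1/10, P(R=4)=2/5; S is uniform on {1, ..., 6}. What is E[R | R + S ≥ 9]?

P(R + S ≥ 9) = 3/20.
Summing R·P(x,y) over outcomes with R + S ≥ 9 gives 7/12.
E[R | R + S ≥ 9] = (7/12) / (3/20) = 35/9.

35/9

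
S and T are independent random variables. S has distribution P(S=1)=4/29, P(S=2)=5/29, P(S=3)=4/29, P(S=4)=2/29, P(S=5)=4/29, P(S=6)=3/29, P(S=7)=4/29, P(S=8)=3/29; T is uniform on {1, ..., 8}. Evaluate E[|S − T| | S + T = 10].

18/5

P(S + T = 10) = 25/232.
Summing |S−T|·P(x,y) over outcomes with S + T = 10 gives 45/116.
E[|S − T| | S + T = 10] = (45/116) / (25/232) = 18/5.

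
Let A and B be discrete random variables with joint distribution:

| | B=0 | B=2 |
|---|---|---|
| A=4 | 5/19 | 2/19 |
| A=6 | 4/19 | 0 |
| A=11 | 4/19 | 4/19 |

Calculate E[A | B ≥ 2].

P(B ≥ 2) = 6/19.
Σ A·P over the event = 4·(2/19) + 11·(4/19) = 52/19.
E[A | B ≥ 2] = (52/19) / (6/19) = 26/3.

26/3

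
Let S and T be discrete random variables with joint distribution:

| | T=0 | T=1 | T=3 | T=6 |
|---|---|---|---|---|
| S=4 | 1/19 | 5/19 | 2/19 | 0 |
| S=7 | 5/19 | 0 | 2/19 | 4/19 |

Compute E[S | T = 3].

11/2

P(T = 3) = 4/19.
Σ S·P over the event = 4·(2/19) + 7·(2/19) = 22/19.
E[S | T = 3] = (22/19) / (4/19) = 11/2.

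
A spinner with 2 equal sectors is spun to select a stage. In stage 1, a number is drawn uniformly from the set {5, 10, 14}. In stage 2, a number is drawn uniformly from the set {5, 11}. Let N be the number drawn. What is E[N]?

53/6

E[N | stage 1] = (5+10+14)/3 = 29/3.
E[N | stage 2] = (5+11)/2 = 8.
By the law of total expectation,
E[N] = (1/2)·(29/3) + (1/2)·(8) = 53/6.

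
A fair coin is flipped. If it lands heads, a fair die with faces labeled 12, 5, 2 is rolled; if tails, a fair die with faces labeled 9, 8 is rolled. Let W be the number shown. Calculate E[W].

89/12

E[W | heads] = (12+5+2)/3 = 19/3.
E[W | tails] = (9+8)/2 = 17/2.
By the law of total expectation,
E[W] = (1/2)·(19/3) + (1/2)·(17/2) = 89/12.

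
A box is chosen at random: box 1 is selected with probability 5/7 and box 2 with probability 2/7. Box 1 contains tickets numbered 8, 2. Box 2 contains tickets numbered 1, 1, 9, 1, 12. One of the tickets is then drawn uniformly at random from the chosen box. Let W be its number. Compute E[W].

173/35

E[W | box 1] = (8+2)/2 = 5.
E[W | box 2] = (1+1+9+1+12)/5 = 24/5.
By the law of total expectation,
E[W] = (5/7)·(5) + (2/7)·(24/5) = 173/35.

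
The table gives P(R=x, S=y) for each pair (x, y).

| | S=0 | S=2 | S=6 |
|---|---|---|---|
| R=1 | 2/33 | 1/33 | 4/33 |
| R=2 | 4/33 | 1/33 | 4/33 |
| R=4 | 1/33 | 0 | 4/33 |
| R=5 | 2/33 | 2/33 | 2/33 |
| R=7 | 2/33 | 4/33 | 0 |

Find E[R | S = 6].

P(S = 6) = 14/33.
Σ R·P over the event = 1·(4/33) + 2·(4/33) + 4·(4/33) + 5·(2/33) = 38/33.
E[R | S = 6] = (38/33) / (14/33) = 19/7.

19/7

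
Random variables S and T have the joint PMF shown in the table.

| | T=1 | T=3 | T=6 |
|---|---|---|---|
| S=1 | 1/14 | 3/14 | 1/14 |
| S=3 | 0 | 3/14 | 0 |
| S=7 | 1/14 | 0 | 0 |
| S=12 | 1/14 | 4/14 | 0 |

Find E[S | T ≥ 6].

1

P(T ≥ 6) = 1/14.
Σ S·P over the event = 1·(1/14) = 1/14.
E[S | T ≥ 6] = (1/14) / (1/14) = 1.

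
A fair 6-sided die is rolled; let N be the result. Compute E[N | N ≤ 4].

Given N ≤ 4, N is equally likely to be any of {1, 2, 3, 4}.
E[N | N ≤ 4] = (1 + 2 + 3 + 4) / 4 = 5/2.

5/2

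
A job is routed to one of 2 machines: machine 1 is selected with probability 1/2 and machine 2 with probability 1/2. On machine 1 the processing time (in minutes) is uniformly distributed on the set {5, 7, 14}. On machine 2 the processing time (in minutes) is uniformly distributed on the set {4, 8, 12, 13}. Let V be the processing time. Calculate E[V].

E[V | machine 1] = (5+7+14)/3 = 26/3.
E[V | machine 2] = (4+8+12+13)/4 = 37/4.
E[V] = (1/2)·(26/3) + (1/2)·(37/4) = 215/24.

215/24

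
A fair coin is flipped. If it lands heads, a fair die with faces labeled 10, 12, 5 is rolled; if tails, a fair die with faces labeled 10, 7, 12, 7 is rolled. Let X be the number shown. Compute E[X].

E[X | heads] = (10+12+5)/3 = 9.
E[X | tails] = (10+7+12+7)/4 = 9.
E[X] = (1/2)·(9) + (1/2)·(9) = 9.

9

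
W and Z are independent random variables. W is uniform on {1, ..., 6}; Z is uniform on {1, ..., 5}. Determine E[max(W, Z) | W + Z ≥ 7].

P(W + Z ≥ 7) = 1/2.
Summing max(W,Z)·P(x,y) over outcomes with W + Z ≥ 7 gives 77/30.
E[max(W, Z) | W + Z ≥ 7] = (77/30) / (1/2) = 77/15.

77/15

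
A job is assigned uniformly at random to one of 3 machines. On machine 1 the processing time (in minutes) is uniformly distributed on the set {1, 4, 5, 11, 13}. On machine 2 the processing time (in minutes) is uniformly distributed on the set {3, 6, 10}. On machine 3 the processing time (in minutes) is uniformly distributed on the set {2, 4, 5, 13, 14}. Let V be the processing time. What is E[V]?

311/45

E[V | machine 1] = (1+4+5+11+13)/5 = 34/5.
E[V | machine 2] = (3+6+10)/3 = 19/3.
E[V | machine 3] = (2+4+5+13+14)/5 = 38/5.
E[V] = (1/3)·(34/5) + (1/3)·(19/3) + (1/3)·(38/5) = 311/45.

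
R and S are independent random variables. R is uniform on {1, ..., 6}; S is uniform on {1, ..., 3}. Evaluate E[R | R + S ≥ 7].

P(R + S ≥ 7) = 1/3.
Summing R·P(x,y) over outcomes with R + S ≥ 7 gives 16/9.
E[R | R + S ≥ 7] = (16/9) / (1/3) = 16/3.

16/3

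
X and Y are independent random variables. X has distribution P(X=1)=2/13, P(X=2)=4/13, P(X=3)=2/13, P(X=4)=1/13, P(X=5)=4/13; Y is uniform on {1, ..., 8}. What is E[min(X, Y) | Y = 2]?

24/13

P(Y = 2) = 1/8.
Summing min(X,Y)·P(x,y) over outcomes with Y = 2 gives 3/13.
E[min(X, Y) | Y = 2] = (3/13) / (1/8) = 24/13.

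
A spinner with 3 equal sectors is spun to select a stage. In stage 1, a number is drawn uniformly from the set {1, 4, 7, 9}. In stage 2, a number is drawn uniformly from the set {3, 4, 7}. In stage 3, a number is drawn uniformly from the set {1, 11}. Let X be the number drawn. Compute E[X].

E[X | stage 1] = (1+4+7+9)/4 = 21/4.
E[X | stage 2] = (3+4+7)/3 = 14/3.
E[X | stage 3] = (1+11)/2 = 6.
E[X] = (1/3)·(21/4) + (1/3)·(14/3) + (1/3)·(6) = 191/36.

191/36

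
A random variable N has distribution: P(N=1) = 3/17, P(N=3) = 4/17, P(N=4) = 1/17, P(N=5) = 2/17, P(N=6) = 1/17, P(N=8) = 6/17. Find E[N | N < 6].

29/10

P(N < 6) = 10/17.
Σ over the event: 1·3/17 + 3·4/17 + 4·1/17 + 5·2/17 = 29/17.
E[N | N < 6] = (29/17) / (10/17) = 29/10.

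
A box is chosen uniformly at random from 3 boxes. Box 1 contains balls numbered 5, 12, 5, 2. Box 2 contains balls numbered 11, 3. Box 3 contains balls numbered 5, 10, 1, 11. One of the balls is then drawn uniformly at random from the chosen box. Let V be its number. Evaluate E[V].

E[V | box 1] = (5+12+5+2)/4 = 6.
E[V | box 2] = (11+3)/2 = 7.
E[V | box 3] = (5+10+1+11)/4 = 27/4.
E[V] = (1/3)·(6) + (1/3)·(7) + (1/3)·(27/4) = 79/12.

79/12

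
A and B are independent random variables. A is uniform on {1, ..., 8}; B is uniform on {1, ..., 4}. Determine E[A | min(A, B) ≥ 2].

5

P(min(A, B) ≥ 2) = 21/32.
Summing A·P(x,y) over outcomes with min(A, B) ≥ 2 gives 105/32.
E[A | min(A, B) ≥ 2] = (105/32) / (21/32) = 5.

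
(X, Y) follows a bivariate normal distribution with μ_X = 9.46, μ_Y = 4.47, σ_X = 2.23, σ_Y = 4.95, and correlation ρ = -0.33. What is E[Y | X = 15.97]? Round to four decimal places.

E[Y | X=x] = μ_Y + ρ(σ_Y/σ_X)(x − μ_X) for jointly normal variables.
E[Y | X=15.97] = 4.47 + (-0.33)·(4.95/2.23)·(15.97 − (9.46)) = 4.47 + (-0.73251)·(6.51) = -0.2986.

-0.2986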